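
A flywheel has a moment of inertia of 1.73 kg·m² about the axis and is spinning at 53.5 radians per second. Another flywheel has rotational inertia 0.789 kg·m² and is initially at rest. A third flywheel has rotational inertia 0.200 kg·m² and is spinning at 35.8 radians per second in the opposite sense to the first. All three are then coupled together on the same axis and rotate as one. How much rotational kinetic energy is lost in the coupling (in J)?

ΔKE lost ≈ 1260 J

The coupling torques are internal; angular momentum about the shared axis is conserved.
Taking A's sense as positive: L = (1.730)(53.5) − (0.2000)(35.8) = 85.39 kg·m²·rad/s.
Combined I = 1.730 + 0.7890 + 0.2000 = 2.719 kg·m².
ω_f = L / I = 85.39 / 2.719 = 31.41 rad/s.
KE_i = ½ΣIω² = 2604 J; KE_f = ½(2.719)(31.41)² = 1341 J.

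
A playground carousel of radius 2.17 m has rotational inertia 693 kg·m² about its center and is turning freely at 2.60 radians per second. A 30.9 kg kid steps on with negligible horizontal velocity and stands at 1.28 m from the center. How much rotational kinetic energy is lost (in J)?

energy lost ≈ 159 J

The added mass arrives with no angular momentum about the center, and any external torque about the center is negligible, so the system's angular momentum is conserved.
Added inertia Σmr² = (30.9)(1.28)² = 50.63 kg·m²; I_f = 693.0 + 50.63 = 743.6 kg·m².
ω_f = I_p ω_i / I_f = (693.0)(2.60) / 743.6 = 2.423 rad/s.
KE_i = ½(693.0)(2.600 rad/s)² = 2342 J; KE_f = ½(743.6)(2.423)² = 2183 J.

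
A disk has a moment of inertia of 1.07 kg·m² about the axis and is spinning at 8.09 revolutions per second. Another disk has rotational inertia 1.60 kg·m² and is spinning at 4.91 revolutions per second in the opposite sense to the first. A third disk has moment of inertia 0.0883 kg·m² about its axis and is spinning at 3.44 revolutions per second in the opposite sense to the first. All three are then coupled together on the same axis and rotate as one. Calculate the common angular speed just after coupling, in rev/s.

The coupling torques are internal; angular momentum about the shared axis is conserved.
Taking A's sense as positive: L = (1.070)(8.09) − (1.600)(4.91) − (0.08830)(3.44) = 0.4965 kg·m²·rev/s.
Combined I = 1.070 + 1.600 + 0.08830 = 2.758 kg·m².
ω_f = L / I = 0.4965 / 2.758 = 0.1800 rev/s.

|ω_f| ≈ 0.180 rev/s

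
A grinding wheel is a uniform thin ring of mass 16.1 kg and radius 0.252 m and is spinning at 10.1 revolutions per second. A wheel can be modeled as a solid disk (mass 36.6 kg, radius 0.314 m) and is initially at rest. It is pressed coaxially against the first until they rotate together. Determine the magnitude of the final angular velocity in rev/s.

No external torque acts about the common axis, so total angular momentum is conserved.
Moments of inertia: I_A = (16.1)(0.252)² = 1.022 kg·m²; I_B = ½(36.6)(0.314)² = 1.804 kg·m².
Taking A's sense as positive: L = (1.022)(10.1) = 10.33 kg·m²·rev/s.
Combined I = 1.022 + 1.804 = 2.827 kg·m².
ω_f = L / I = 10.33 / 2.827 = 3.653 rev/s.

|ω_f| ≈ 3.65 rev/s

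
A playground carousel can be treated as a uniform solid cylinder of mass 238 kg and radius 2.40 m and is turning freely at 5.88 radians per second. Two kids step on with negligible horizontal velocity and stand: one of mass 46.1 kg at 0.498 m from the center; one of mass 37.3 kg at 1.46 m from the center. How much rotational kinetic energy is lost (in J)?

energy lost ≈ 1390 J

The added mass arrives with no angular momentum about the center, and any external torque about the center is negligible, so the system's angular momentum is conserved.
I_p = ½(238)(2.40)² = 685.4 kg·m².
Added inertia Σmr² = (46.1)(0.498)² + (37.3)(1.46)² = 90.94 kg·m²; I_f = 685.4 + 90.94 = 776.4 kg·m².
ω_f = I_p ω_i / I_f = (685.4)(5.88) / 776.4 = 5.191 rad/s.
KE_i = ½(685.4)(5.880 rad/s)² = 11850 J; KE_f = ½(776.4)(5.191)² = 10460 J.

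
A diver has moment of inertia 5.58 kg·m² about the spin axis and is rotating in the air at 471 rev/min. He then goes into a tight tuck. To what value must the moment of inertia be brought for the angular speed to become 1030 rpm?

I₂ ≈ 2.55 kg·m²

With no external torque about the axis, L is conserved: I₁ω₁ = I₂ω₂.
I₂ = I₁ω₁ / ω₂ = (5.58)(471) / (1030) = 2.552 kg·m².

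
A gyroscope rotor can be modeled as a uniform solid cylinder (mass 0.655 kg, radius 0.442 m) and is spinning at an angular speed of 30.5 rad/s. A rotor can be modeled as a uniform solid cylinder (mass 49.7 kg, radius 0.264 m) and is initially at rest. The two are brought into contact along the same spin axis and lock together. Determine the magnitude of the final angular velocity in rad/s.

|ω_f| ≈ 1.09 rad/s

The coupling torques are internal; angular momentum about the shared axis is conserved.
Moments of inertia: I_A = ½(0.655)(0.442)² = 0.06398 kg·m²; I_B = ½(49.7)(0.264)² = 1.732 kg·m².
Taking A's sense as positive: L = (0.06398)(30.5) = 1.951 kg·m²·rad/s.
Combined I = 0.06398 + 1.732 = 1.796 kg·m².
ω_f = L / I = 1.951 / 1.796 = 1.087 rad/s.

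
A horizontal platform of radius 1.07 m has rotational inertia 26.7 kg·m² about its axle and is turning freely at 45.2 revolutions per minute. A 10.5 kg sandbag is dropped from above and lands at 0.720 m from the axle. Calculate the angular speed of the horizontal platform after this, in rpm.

The added mass arrives with no angular momentum about the axle, and any external torque about the axle is negligible, so the system's angular momentum is conserved.
Added inertia Σmr² = (10.5)(0.720)² = 5.443 kg·m²; I_f = 26.70 + 5.443 = 32.14 kg·m².
ω_f = I_p ω_i / I_f = (26.70)(45.2) / 32.14 = 37.55 rpm.

ω_f ≈ 37.5 rpm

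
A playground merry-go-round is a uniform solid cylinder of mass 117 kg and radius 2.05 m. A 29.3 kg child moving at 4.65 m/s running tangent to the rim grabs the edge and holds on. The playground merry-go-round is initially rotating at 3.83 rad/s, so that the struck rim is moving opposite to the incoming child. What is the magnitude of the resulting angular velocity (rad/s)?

About the axle the impulsive forces during the collision are internal, so angular momentum about that axis is conserved.
I_p = ½(117)(2.05)² = 245.8 kg·m². Taking the sense of the child's angular momentum as positive, L_{child} = m v R = (29.3)(4.65)(2.05) = 279.3 kg·m²/s.
L_i = −I_p ω_p + m v R = −(245.8)(3.83) + 279.3 = -662.3 kg·m²/s.
After sticking, I_f = I_p + m R² = 245.8 + (29.3)(2.05)² = 369.0 kg·m².
ω_f = L_i / I_f = -662.3 / 369.0 = -1.795 rad/s.

|ω_f| ≈ 1.79 rad/s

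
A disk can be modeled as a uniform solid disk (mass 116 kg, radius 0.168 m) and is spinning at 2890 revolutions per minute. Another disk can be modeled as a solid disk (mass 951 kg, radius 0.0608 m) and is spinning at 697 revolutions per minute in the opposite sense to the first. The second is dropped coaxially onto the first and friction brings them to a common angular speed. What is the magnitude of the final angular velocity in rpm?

|ω_f| ≈ 1030 rpm

The coupling torques are internal; angular momentum about the shared axis is conserved.
Moments of inertia: I_A = ½(116)(0.168)² = 1.637 kg·m²; I_B = ½(951)(0.0608)² = 1.758 kg·m².
Taking A's sense as positive: L = (1.637)(2890) − (1.758)(697) = 3506 kg·m²·rpm.
Combined I = 1.637 + 1.758 = 3.395 kg·m².
ω_f = L / I = 3506 / 3.395 = 1033 rpm.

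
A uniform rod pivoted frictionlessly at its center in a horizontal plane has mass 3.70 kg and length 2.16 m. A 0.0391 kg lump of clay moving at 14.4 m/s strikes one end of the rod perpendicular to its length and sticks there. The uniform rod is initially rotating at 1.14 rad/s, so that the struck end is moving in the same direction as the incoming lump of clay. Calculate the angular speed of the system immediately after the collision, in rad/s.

|ω_f| ≈ 1.51 rad/s

About the pivot the impulsive forces during the collision are internal, so angular momentum about that axis is conserved.
I_p = (1/12)(3.70)(2.16)² = 1.439 kg·m². Taking the sense of the lump of clay's angular momentum as positive, L_{lump} = m v R = (0.0391)(14.4)(2.16/2) = 0.6081 kg·m²/s.
L_i = +I_p ω_p + m v R = +(1.439)(1.14) + 0.6081 = 2.248 kg·m²/s.
After sticking, I_f = I_p + m R² = 1.439 + (0.0391)(2.16/2)² = 1.484 kg·m².
ω_f = L_i / I_f = 2.248 / 1.484 = 1.515 rad/s.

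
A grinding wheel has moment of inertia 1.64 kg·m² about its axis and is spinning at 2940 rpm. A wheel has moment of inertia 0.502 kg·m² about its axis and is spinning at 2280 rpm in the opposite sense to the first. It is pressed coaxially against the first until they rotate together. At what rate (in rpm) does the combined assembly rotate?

|ω_f| ≈ 1720 rpm

No external torque acts about the common axis, so total angular momentum is conserved.
Taking A's sense as positive: L = (1.640)(2940) − (0.5020)(2280) = 3677 kg·m²·rpm.
Combined I = 1.640 + 0.5020 = 2.142 kg·m².
ω_f = L / I = 3677 / 2.142 = 1717 rpm.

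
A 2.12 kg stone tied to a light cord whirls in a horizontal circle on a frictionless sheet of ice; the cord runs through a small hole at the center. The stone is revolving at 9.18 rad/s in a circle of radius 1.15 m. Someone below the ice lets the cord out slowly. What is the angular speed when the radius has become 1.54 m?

ω₂ ≈ 5.12 rad/s

No torque about the axis ⇒ m r₁² ω₁ = m r₂² ω₂.
ω₂ = ω₁ (r₁/r₂)² = (9.18)(1.15/1.54)² = 5.119 rad/s.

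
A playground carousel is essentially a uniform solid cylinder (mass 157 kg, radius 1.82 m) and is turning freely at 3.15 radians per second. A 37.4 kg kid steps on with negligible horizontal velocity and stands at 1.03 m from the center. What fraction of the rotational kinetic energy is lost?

fraction ≈ 0.132

No external torque acts about the center; L_before = L_after.
I_p = ½(157)(1.82)² = 260.0 kg·m².
Added inertia Σmr² = (37.4)(1.03)² = 39.68 kg·m²; I_f = 260.0 + 39.68 = 299.7 kg·m².
ω_f = I_p ω_i / I_f = (260.0)(3.15) / 299.7 = 2.733 rad/s.
KE_i = ½(260.0)(3.150 rad/s)² = 1290 J; KE_f = ½(299.7)(2.733)² = 1119 J.
Fraction lost = 0.1324.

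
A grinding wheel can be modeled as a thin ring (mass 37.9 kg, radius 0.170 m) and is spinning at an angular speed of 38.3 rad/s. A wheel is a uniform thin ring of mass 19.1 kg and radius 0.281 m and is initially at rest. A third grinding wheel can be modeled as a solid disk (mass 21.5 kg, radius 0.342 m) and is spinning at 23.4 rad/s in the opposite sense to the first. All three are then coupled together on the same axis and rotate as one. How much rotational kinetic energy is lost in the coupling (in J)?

The coupling torques are internal; angular momentum about the shared axis is conserved.
Moments of inertia: I_A = (37.9)(0.170)² = 1.095 kg·m²; I_B = (19.1)(0.281)² = 1.508 kg·m²; I_C = ½(21.5)(0.342)² = 1.257 kg·m².
Taking A's sense as positive: L = (1.095)(38.3) − (1.257)(23.4) = 12.53 kg·m²·rad/s.
Combined I = 1.095 + 1.508 + 1.257 = 3.861 kg·m².
ω_f = L / I = 12.53 / 3.861 = 3.245 rad/s.
KE_i = ½ΣIω² = 1148 J; KE_f = ½(3.861)(3.245)² = 20.33 J.

ΔKE lost ≈ 1130 J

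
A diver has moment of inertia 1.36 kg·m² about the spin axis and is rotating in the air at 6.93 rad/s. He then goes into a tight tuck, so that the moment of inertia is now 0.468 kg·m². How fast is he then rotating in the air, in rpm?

ω₂ ≈ 192 rpm

No external torque acts about the spin axis, so angular momentum is conserved.
ω₂ = I₁ω₁ / I₂ = (1.360)(6.93 rad/s) / (0.4680) = 20.14 rad/s = 192.3 rpm.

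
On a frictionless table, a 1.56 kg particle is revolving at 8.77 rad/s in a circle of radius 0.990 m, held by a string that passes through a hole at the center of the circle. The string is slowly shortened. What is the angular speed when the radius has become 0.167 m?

ω₂ ≈ 308 rad/s

The constraining force is radial, so m r² ω about the center is conserved.
ω₂ = ω₁ (r₁/r₂)² = (8.77)(0.990/0.167)² = 308.2 rad/s.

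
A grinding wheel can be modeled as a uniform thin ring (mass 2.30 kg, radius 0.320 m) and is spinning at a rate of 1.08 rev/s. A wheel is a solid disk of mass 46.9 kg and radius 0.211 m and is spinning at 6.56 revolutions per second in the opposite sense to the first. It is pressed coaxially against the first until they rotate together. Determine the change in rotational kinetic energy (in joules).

No external torque acts about the common axis, so total angular momentum is conserved.
Moments of inertia: I_A = (2.30)(0.320)² = 0.2355 kg·m²; I_B = ½(46.9)(0.211)² = 1.044 kg·m².
Taking A's sense as positive: L = (0.2355)(1.08) − (1.044)(6.56) = -6.594 kg·m²·rev/s.
Combined I = 0.2355 + 1.044 = 1.280 kg·m².
ω_f = L / I = -6.594 / 1.280 = -5.154 rev/s.
KE_i = ½ΣIω² = 892.3 J; KE_f = ½(1.280)(32.38)² = 670.9 J.

ΔKE ≈ -221 J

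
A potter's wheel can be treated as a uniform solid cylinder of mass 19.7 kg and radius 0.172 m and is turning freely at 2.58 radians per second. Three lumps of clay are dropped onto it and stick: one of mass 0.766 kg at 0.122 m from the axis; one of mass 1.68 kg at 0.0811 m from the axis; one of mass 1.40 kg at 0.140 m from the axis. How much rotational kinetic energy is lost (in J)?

energy lost ≈ 0.142 J

No external torque acts about the axis; L_before = L_after.
I_p = ½(19.7)(0.172)² = 0.2914 kg·m².
Added inertia Σmr² = (0.766)(0.122)² + (1.68)(0.0811)² + (1.40)(0.140)² = 0.04989 kg·m²; I_f = 0.2914 + 0.04989 = 0.3413 kg·m².
ω_f = I_p ω_i / I_f = (0.2914)(2.58) / 0.3413 = 2.203 rad/s.
KE_i = ½(0.2914)(2.580 rad/s)² = 0.9698 J; KE_f = ½(0.3413)(2.203)² = 0.8281 J.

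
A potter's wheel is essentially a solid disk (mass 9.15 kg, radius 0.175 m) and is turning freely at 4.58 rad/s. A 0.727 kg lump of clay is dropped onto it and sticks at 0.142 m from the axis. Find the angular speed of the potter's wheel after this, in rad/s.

ω_f ≈ 4.15 rad/s

No external torque acts about the axis; L_before = L_after.
I_p = ½(9.15)(0.175)² = 0.1401 kg·m².
Added inertia Σmr² = (0.727)(0.142)² = 0.01466 kg·m²; I_f = 0.1401 + 0.01466 = 0.1548 kg·m².
ω_f = I_p ω_i / I_f = (0.1401)(4.58) / 0.1548 = 4.146 rad/s.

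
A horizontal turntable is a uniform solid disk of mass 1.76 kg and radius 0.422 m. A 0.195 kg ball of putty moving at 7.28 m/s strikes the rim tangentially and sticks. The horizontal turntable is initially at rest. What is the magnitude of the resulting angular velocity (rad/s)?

About the axle the impulsive forces during the collision are internal, so angular momentum about that axis is conserved.
I_p = ½(1.76)(0.422)² = 0.1567 kg·m². Taking the sense of the ball of putty's angular momentum as positive, L_{ball} = m v R = (0.195)(7.28)(0.422) = 0.5991 kg·m²/s.
L_i = 0 + 0.5991 = 0.5991 kg·m²/s.
After sticking, I_f = I_p + m R² = 0.1567 + (0.195)(0.422)² = 0.1914 kg·m².
ω_f = L_i / I_f = 0.5991 / 0.1914 = 3.129 rad/s.

|ω_f| ≈ 3.13 rad/s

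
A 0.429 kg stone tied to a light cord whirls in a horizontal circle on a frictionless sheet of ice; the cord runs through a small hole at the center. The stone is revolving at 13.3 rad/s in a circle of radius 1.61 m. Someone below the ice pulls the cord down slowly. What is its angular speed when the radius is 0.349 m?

ω₂ ≈ 283 rad/s

No torque about the axis ⇒ m r₁² ω₁ = m r₂² ω₂.
ω₂ = ω₁ (r₁/r₂)² = (13.3)(1.61/0.349)² = 283.0 rad/s.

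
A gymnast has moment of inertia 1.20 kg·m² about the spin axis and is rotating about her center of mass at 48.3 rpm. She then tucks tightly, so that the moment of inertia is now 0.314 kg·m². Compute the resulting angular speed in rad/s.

With no external torque about the axis, L is conserved: I₁ω₁ = I₂ω₂.
ω₂ = I₁ω₁ / I₂ = (1.200)(48.3 rpm) / (0.3140) = 184.6 rpm = 19.33 rad/s.

ω₂ ≈ 19.3 rad/s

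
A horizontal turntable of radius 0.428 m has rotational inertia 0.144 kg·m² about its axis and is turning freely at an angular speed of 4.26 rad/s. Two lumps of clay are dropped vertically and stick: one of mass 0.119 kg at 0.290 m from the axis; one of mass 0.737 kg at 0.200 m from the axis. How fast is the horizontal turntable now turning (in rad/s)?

ω_f ≈ 3.34 rad/s

No external torque acts about the axis; L_before = L_after.
Added inertia Σmr² = (0.119)(0.290)² + (0.737)(0.200)² = 0.03949 kg·m²; I_f = 0.1440 + 0.03949 = 0.1835 kg·m².
ω_f = I_p ω_i / I_f = (0.1440)(4.26) / 0.1835 = 3.343 rad/s.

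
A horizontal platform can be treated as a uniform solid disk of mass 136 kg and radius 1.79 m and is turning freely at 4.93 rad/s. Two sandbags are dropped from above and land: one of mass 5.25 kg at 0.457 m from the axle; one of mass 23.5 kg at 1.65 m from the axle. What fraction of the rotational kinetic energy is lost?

fraction ≈ 0.230

No external torque acts about the axle; L_before = L_after.
I_p = ½(136)(1.79)² = 217.9 kg·m².
Added inertia Σmr² = (5.25)(0.457)² + (23.5)(1.65)² = 65.08 kg·m²; I_f = 217.9 + 65.08 = 283.0 kg·m².
ω_f = I_p ω_i / I_f = (217.9)(4.93) / 283.0 = 3.796 rad/s.
KE_i = ½(217.9)(4.930 rad/s)² = 2648 J; KE_f = ½(283.0)(3.796)² = 2039 J.
Fraction lost = 0.2300.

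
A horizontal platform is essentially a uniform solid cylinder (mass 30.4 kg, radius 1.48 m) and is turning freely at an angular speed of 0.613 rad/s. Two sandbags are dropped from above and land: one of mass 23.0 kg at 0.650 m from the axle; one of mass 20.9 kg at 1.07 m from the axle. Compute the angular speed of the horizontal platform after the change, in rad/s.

ω_f ≈ 0.305 rad/s

The added mass arrives with no angular momentum about the axle, and any external torque about the axle is negligible, so the system's angular momentum is conserved.
I_p = ½(30.4)(1.48)² = 33.29 kg·m².
Added inertia Σmr² = (23.0)(0.650)² + (20.9)(1.07)² = 33.65 kg·m²; I_f = 33.29 + 33.65 = 66.94 kg·m².
ω_f = I_p ω_i / I_f = (33.29)(0.613) / 66.94 = 0.3049 rad/s.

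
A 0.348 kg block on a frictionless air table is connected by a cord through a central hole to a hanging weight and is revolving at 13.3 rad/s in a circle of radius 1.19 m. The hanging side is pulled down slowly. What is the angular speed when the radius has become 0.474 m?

The constraining force is radial, so m r² ω about the center is conserved.
ω₂ = ω₁ (r₁/r₂)² = (13.3)(1.19/0.474)² = 83.83 rad/s.

ω₂ ≈ 83.8 rad/s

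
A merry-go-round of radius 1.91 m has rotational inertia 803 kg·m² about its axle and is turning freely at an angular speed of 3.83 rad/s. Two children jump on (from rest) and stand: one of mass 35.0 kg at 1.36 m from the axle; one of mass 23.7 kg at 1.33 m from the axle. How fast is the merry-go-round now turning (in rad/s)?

ω_f ≈ 3.38 rad/s

The added mass arrives with no angular momentum about the axle, and any external torque about the axle is negligible, so the system's angular momentum is conserved.
Added inertia Σmr² = (35.0)(1.36)² + (23.7)(1.33)² = 106.7 kg·m²; I_f = 803.0 + 106.7 = 909.7 kg·m².
ω_f = I_p ω_i / I_f = (803.0)(3.83) / 909.7 = 3.381 rad/s.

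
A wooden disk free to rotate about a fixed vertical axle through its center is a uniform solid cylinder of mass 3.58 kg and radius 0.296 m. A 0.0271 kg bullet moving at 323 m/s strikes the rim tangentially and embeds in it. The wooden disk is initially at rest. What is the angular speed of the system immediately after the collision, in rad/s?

|ω_f| ≈ 16.3 rad/s

The axle reaction passes through the axle and exerts no torque about it; angular momentum about the axle is conserved through the impact.
I_p = ½(3.58)(0.296)² = 0.1568 kg·m². Taking the sense of the bullet's angular momentum as positive, L_{bullet} = m v R = (0.0271)(323)(0.296) = 2.591 kg·m²/s.
L_i = 0 + 2.591 = 2.591 kg·m²/s.
After sticking, I_f = I_p + m R² = 0.1568 + (0.0271)(0.296)² = 0.1592 kg·m².
ω_f = L_i / I_f = 2.591 / 0.1592 = 16.27 rad/s.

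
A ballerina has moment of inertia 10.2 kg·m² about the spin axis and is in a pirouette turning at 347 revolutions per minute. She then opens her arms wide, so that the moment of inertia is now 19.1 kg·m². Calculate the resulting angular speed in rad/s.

Angular momentum about the spin axis is conserved since the torque about it is zero.
ω₂ = I₁ω₁ / I₂ = (10.20)(347 rpm) / (19.10) = 185.3 rpm = 19.41 rad/s.

ω₂ ≈ 19.4 rad/s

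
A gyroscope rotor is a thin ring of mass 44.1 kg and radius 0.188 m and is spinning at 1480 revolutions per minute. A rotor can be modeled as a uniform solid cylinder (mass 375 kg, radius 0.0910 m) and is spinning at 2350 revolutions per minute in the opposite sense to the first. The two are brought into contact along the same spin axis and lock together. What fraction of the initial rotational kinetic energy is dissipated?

No external torque acts about the common axis, so total angular momentum is conserved.
Moments of inertia: I_A = (44.1)(0.188)² = 1.559 kg·m²; I_B = ½(375)(0.0910)² = 1.553 kg·m².
Taking A's sense as positive: L = (1.559)(1480) − (1.553)(2350) = -1342 kg·m²·rpm.
Combined I = 1.559 + 1.553 = 3.111 kg·m².
ω_f = L / I = -1342 / 3.111 = -431.3 rpm.
KE_i = ½ΣIω² = 65740 J; KE_f = ½(3.111)(45.17)² = 3174 J.
Fraction dissipated = (KE_i − KE_f)/KE_i = 0.9517.

fraction ≈ 0.952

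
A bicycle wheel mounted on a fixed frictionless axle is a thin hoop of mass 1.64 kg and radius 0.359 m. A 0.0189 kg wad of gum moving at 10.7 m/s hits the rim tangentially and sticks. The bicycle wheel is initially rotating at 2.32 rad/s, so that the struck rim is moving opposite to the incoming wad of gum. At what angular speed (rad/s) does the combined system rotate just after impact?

|ω_f| ≈ 1.95 rad/s

About the axle the impulsive forces during the collision are internal, so angular momentum about that axis is conserved.
I_p = (1.64)(0.359)² = 0.2114 kg·m². Taking the sense of the wad of gum's angular momentum as positive, L_{wad} = m v R = (0.0189)(10.7)(0.359) = 0.07260 kg·m²/s.
L_i = −I_p ω_p + m v R = −(0.2114)(2.32) + 0.07260 = -0.4178 kg·m²/s.
After sticking, I_f = I_p + m R² = 0.2114 + (0.0189)(0.359)² = 0.2138 kg·m².
ω_f = L_i / I_f = -0.4178 / 0.2138 = -1.954 rad/s.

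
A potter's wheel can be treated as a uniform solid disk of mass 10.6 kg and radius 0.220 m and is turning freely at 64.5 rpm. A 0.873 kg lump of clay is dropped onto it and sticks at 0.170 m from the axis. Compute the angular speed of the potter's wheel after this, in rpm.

The added mass arrives with no angular momentum about the axis, and any external torque about the axis is negligible, so the system's angular momentum is conserved.
I_p = ½(10.6)(0.220)² = 0.2565 kg·m².
Added inertia Σmr² = (0.873)(0.170)² = 0.02523 kg·m²; I_f = 0.2565 + 0.02523 = 0.2817 kg·m².
ω_f = I_p ω_i / I_f = (0.2565)(64.5) / 0.2817 = 58.72 rpm.

ω_f ≈ 58.7 rpm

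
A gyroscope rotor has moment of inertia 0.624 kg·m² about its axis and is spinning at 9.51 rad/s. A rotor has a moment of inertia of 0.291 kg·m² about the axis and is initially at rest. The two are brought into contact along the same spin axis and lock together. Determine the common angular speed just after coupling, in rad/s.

|ω_f| ≈ 6.49 rad/s

No external torque acts about the common axis, so total angular momentum is conserved.
Taking A's sense as positive: L = (0.6240)(9.51) = 5.934 kg·m²·rad/s.
Combined I = 0.6240 + 0.2910 = 0.9150 kg·m².
ω_f = L / I = 5.934 / 0.9150 = 6.486 rad/s.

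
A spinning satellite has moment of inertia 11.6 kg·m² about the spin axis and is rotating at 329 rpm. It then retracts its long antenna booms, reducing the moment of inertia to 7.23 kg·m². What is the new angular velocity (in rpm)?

ω₂ ≈ 528 rpm

With no external torque about the axis, L is conserved: I₁ω₁ = I₂ω₂.
ω₂ = I₁ω₁ / I₂ = (11.60)(329 rpm) / (7.230) = 527.9 rpm.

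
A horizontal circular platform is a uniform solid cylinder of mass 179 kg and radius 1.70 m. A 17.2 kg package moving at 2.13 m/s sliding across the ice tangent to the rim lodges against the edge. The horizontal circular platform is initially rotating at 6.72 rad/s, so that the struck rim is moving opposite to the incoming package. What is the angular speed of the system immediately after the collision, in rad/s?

|ω_f| ≈ 5.43 rad/s

About the central axle the impulsive forces during the collision are internal, so angular momentum about that axis is conserved.
I_p = ½(179)(1.70)² = 258.7 kg·m². Taking the sense of the package's angular momentum as positive, L_{package} = m v R = (17.2)(2.13)(1.70) = 62.28 kg·m²/s.
L_i = −I_p ω_p + m v R = −(258.7)(6.72) + 62.28 = -1676 kg·m²/s.
After sticking, I_f = I_p + m R² = 258.7 + (17.2)(1.70)² = 308.4 kg·m².
ω_f = L_i / I_f = -1676 / 308.4 = -5.435 rad/s.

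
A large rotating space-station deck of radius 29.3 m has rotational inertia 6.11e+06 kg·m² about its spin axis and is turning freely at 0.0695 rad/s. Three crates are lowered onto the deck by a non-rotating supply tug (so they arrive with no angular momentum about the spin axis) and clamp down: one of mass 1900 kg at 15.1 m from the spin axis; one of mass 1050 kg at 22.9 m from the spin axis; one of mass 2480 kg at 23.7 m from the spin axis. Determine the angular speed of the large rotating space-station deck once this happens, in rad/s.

ω_f ≈ 0.0500 rad/s

The added mass arrives with no angular momentum about the spin axis, and any external torque about the spin axis is negligible, so the system's angular momentum is conserved.
Added inertia Σmr² = (1900)(15.1)² + (1050)(22.9)² + (2480)(23.7)² = 2.377e+06 kg·m²; I_f = 6.110e+06 + 2.377e+06 = 8.487e+06 kg·m².
ω_f = I_p ω_i / I_f = (6.110e+06)(0.0695) / 8.487e+06 = 0.05004 rad/s.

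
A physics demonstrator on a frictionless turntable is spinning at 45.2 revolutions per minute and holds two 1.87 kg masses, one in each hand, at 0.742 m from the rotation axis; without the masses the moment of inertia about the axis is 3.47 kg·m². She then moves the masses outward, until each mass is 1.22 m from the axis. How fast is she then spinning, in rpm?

ω₂ ≈ 27.7 rpm

With no external torque about the axis, L is conserved: I₁ω₁ = I₂ω₂.
I₁ = 3.47 + 2(1.87)(0.742)² = 5.529 kg·m²; I₂ = 3.47 + 2(1.87)(1.22)² = 9.037 kg·m².
ω₂ = I₁ω₁ / I₂ = (5.529)(45.2 rpm) / (9.037) = 27.66 rpm.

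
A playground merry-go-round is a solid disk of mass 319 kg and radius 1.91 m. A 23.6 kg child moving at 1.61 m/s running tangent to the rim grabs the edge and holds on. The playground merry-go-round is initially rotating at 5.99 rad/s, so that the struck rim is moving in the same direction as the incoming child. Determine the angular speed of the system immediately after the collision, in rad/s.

|ω_f| ≈ 5.33 rad/s

The axle reaction passes through the axle and exerts no torque about it; angular momentum about the axle is conserved through the impact.
I_p = ½(319)(1.91)² = 581.9 kg·m². Taking the sense of the child's angular momentum as positive, L_{child} = m v R = (23.6)(1.61)(1.91) = 72.57 kg·m²/s.
L_i = +I_p ω_p + m v R = +(581.9)(5.99) + 72.57 = 3558 kg·m²/s.
After sticking, I_f = I_p + m R² = 581.9 + (23.6)(1.91)² = 668.0 kg·m².
ω_f = L_i / I_f = 3558 / 668.0 = 5.327 rad/s.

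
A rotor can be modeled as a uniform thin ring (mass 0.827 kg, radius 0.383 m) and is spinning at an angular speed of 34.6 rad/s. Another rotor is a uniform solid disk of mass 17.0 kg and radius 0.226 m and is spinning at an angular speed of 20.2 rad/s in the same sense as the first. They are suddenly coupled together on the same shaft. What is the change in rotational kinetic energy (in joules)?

The coupling torques are internal; angular momentum about the shared axis is conserved.
Moments of inertia: I_A = (0.827)(0.383)² = 0.1213 kg·m²; I_B = ½(17.0)(0.226)² = 0.4341 kg·m².
Taking A's sense as positive: L = (0.1213)(34.6) + (0.4341)(20.2) = 12.97 kg·m²·rad/s.
Combined I = 0.1213 + 0.4341 = 0.5555 kg·m².
ω_f = L / I = 12.97 / 0.5555 = 23.34 rad/s.
KE_i = ½ΣIω² = 161.2 J; KE_f = ½(0.5555)(23.34)² = 151.4 J.

ΔKE ≈ -9.83 J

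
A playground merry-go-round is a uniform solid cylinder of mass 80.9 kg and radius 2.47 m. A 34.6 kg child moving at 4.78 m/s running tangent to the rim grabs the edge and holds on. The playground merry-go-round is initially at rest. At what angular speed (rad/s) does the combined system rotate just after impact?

About the axle the impulsive forces during the collision are internal, so angular momentum about that axis is conserved.
I_p = ½(80.9)(2.47)² = 246.8 kg·m². Taking the sense of the child's angular momentum as positive, L_{child} = m v R = (34.6)(4.78)(2.47) = 408.5 kg·m²/s.
L_i = 0 + 408.5 = 408.5 kg·m²/s.
After sticking, I_f = I_p + m R² = 246.8 + (34.6)(2.47)² = 457.9 kg·m².
ω_f = L_i / I_f = 408.5 / 457.9 = 0.8922 rad/s.

|ω_f| ≈ 0.892 rad/s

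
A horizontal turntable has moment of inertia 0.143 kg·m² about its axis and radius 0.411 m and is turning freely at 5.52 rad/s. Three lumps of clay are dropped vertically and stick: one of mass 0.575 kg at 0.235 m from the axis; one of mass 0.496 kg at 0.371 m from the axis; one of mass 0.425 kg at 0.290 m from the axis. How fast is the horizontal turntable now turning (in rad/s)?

The added mass arrives with no angular momentum about the axis, and any external torque about the axis is negligible, so the system's angular momentum is conserved.
Added inertia Σmr² = (0.575)(0.235)² + (0.496)(0.371)² + (0.425)(0.290)² = 0.1358 kg·m²; I_f = 0.1430 + 0.1358 = 0.2788 kg·m².
ω_f = I_p ω_i / I_f = (0.1430)(5.52) / 0.2788 = 2.832 rad/s.

ω_f ≈ 2.83 rad/s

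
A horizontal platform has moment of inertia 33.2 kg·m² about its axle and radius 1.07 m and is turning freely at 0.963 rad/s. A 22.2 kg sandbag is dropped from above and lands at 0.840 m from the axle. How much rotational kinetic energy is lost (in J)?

energy lost ≈ 4.93 J

No external torque acts about the axle; L_before = L_after.
Added inertia Σmr² = (22.2)(0.840)² = 15.66 kg·m²; I_f = 33.20 + 15.66 = 48.86 kg·m².
ω_f = I_p ω_i / I_f = (33.20)(0.963) / 48.86 = 0.6543 rad/s.
KE_i = ½(33.20)(0.9630 rad/s)² = 15.39 J; KE_f = ½(48.86)(0.6543)² = 10.46 J.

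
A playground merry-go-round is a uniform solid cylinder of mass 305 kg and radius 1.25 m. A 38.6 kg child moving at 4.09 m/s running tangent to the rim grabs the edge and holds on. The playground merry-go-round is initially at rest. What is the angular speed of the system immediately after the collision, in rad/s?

|ω_f| ≈ 0.661 rad/s

The axle reaction passes through the axle and exerts no torque about it; angular momentum about the axle is conserved through the impact.
I_p = ½(305)(1.25)² = 238.3 kg·m². Taking the sense of the child's angular momentum as positive, L_{child} = m v R = (38.6)(4.09)(1.25) = 197.3 kg·m²/s.
L_i = 0 + 197.3 = 197.3 kg·m²/s.
After sticking, I_f = I_p + m R² = 238.3 + (38.6)(1.25)² = 298.6 kg·m².
ω_f = L_i / I_f = 197.3 / 298.6 = 0.6609 rad/s.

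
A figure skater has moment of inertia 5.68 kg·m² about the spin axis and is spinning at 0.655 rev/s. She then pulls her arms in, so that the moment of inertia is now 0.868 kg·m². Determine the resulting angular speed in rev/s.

Angular momentum about the spin axis is conserved since the torque about it is zero.
ω₂ = I₁ω₁ / I₂ = (5.680)(0.655 rev/s) / (0.8680) = 4.286 rev/s.

ω₂ ≈ 4.29 rev/s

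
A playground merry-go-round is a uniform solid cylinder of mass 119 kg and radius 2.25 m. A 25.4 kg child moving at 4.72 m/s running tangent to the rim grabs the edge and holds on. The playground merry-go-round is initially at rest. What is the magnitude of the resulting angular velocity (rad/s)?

|ω_f| ≈ 0.628 rad/s

About the axle the impulsive forces during the collision are internal, so angular momentum about that axis is conserved.
I_p = ½(119)(2.25)² = 301.2 kg·m². Taking the sense of the child's angular momentum as positive, L_{child} = m v R = (25.4)(4.72)(2.25) = 269.7 kg·m²/s.
L_i = 0 + 269.7 = 269.7 kg·m²/s.
After sticking, I_f = I_p + m R² = 301.2 + (25.4)(2.25)² = 429.8 kg·m².
ω_f = L_i / I_f = 269.7 / 429.8 = 0.6276 rad/s.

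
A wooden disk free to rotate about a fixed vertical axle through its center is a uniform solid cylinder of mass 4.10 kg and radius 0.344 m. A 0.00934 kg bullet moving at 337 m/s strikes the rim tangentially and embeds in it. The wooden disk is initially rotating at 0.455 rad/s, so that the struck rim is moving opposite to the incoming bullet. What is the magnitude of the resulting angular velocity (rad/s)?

|ω_f| ≈ 3.99 rad/s

The axle reaction passes through the axle and exerts no torque about it; angular momentum about the axle is conserved through the impact.
I_p = ½(4.10)(0.344)² = 0.2426 kg·m². Taking the sense of the bullet's angular momentum as positive, L_{bullet} = m v R = (0.00934)(337)(0.344) = 1.083 kg·m²/s.
L_i = −I_p ω_p + m v R = −(0.2426)(0.455) + 1.083 = 0.9724 kg·m²/s.
After sticking, I_f = I_p + m R² = 0.2426 + (0.00934)(0.344)² = 0.2437 kg·m².
ω_f = L_i / I_f = 0.9724 / 0.2437 = 3.990 rad/s.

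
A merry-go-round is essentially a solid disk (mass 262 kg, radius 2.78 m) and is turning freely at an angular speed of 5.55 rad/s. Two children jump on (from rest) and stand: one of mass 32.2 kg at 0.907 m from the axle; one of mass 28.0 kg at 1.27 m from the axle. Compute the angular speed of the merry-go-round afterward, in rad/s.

The added mass arrives with no angular momentum about the axle, and any external torque about the axle is negligible, so the system's angular momentum is conserved.
I_p = ½(262)(2.78)² = 1012 kg·m².
Added inertia Σmr² = (32.2)(0.907)² + (28.0)(1.27)² = 71.65 kg·m²; I_f = 1012 + 71.65 = 1084 kg·m².
ω_f = I_p ω_i / I_f = (1012)(5.55) / 1084 = 5.183 rad/s.

ω_f ≈ 5.18 rad/s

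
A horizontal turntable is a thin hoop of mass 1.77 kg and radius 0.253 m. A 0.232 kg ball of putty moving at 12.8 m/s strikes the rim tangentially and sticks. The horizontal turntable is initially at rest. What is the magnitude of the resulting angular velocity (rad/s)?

About the axle the impulsive forces during the collision are internal, so angular momentum about that axis is conserved.
I_p = (1.77)(0.253)² = 0.1133 kg·m². Taking the sense of the ball of putty's angular momentum as positive, L_{ball} = m v R = (0.232)(12.8)(0.253) = 0.7513 kg·m²/s.
L_i = 0 + 0.7513 = 0.7513 kg·m²/s.
After sticking, I_f = I_p + m R² = 0.1133 + (0.232)(0.253)² = 0.1281 kg·m².
ω_f = L_i / I_f = 0.7513 / 0.1281 = 5.863 rad/s.

|ω_f| ≈ 5.86 rad/s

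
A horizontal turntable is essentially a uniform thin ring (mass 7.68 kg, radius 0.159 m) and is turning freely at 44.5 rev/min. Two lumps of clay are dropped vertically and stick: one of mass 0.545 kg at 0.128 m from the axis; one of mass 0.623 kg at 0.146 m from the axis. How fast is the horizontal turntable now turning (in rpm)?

ω_f ≈ 39.9 rpm

No external torque acts about the axis; L_before = L_after.
I_p = (7.68)(0.159)² = 0.1942 kg·m².
Added inertia Σmr² = (0.545)(0.128)² + (0.623)(0.146)² = 0.02221 kg·m²; I_f = 0.1942 + 0.02221 = 0.2164 kg·m².
ω_f = I_p ω_i / I_f = (0.1942)(44.5) / 0.2164 = 39.93 rpm.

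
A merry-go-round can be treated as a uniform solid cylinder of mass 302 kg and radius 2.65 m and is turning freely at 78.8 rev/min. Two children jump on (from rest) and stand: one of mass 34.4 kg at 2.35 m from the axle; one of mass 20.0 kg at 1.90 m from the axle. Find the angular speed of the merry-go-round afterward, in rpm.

ω_f ≈ 63.2 rpm

No external torque acts about the axle; L_before = L_after.
I_p = ½(302)(2.65)² = 1060 kg·m².
Added inertia Σmr² = (34.4)(2.35)² + (20.0)(1.90)² = 262.2 kg·m²; I_f = 1060 + 262.2 = 1323 kg·m².
ω_f = I_p ω_i / I_f = (1060)(78.8) / 1323 = 63.18 rpm.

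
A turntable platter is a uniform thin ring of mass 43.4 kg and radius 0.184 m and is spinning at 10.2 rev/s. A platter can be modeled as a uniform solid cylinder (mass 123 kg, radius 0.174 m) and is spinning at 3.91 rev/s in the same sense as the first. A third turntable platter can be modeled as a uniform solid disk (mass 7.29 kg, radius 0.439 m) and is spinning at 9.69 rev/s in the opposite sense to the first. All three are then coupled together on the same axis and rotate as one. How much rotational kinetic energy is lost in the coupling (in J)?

ΔKE lost ≈ 3710 J

No external torque acts about the common axis, so total angular momentum is conserved.
Moments of inertia: I_A = (43.4)(0.184)² = 1.469 kg·m²; I_B = ½(123)(0.174)² = 1.862 kg·m²; I_C = ½(7.29)(0.439)² = 0.7025 kg·m².
Taking A's sense as positive: L = (1.469)(10.2) + (1.862)(3.91) − (0.7025)(9.69) = 15.46 kg·m²·rev/s.
Combined I = 1.469 + 1.862 + 0.7025 = 4.034 kg·m².
ω_f = L / I = 15.46 / 4.034 = 3.833 rev/s.
KE_i = ½ΣIω² = 4881 J; KE_f = ½(4.034)(24.08)² = 1170 J.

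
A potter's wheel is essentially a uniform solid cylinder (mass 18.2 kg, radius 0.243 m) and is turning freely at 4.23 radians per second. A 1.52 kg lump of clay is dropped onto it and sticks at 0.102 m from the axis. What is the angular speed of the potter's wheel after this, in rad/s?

No external torque acts about the axis; L_before = L_after.
I_p = ½(18.2)(0.243)² = 0.5373 kg·m².
Added inertia Σmr² = (1.52)(0.102)² = 0.01581 kg·m²; I_f = 0.5373 + 0.01581 = 0.5532 kg·m².
ω_f = I_p ω_i / I_f = (0.5373)(4.23) / 0.5532 = 4.109 rad/s.

ω_f ≈ 4.11 rad/s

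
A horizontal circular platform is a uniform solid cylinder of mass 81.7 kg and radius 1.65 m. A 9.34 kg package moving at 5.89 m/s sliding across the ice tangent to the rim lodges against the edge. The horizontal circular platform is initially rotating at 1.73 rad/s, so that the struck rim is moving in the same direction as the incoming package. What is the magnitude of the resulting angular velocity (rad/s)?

|ω_f| ≈ 2.07 rad/s

The axle reaction passes through the central axle and exerts no torque about it; angular momentum about the central axle is conserved through the impact.
I_p = ½(81.7)(1.65)² = 111.2 kg·m². Taking the sense of the package's angular momentum as positive, L_{package} = m v R = (9.34)(5.89)(1.65) = 90.77 kg·m²/s.
L_i = +I_p ω_p + m v R = +(111.2)(1.73) + 90.77 = 283.2 kg·m²/s.
After sticking, I_f = I_p + m R² = 111.2 + (9.34)(1.65)² = 136.6 kg·m².
ω_f = L_i / I_f = 283.2 / 136.6 = 2.072 rad/s.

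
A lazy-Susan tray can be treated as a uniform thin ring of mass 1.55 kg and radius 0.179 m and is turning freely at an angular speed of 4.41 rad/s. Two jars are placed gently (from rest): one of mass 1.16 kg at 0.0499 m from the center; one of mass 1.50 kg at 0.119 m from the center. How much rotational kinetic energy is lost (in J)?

The added mass arrives with no angular momentum about the center, and any external torque about the center is negligible, so the system's angular momentum is conserved.
I_p = (1.55)(0.179)² = 0.04966 kg·m².
Added inertia Σmr² = (1.16)(0.0499)² + (1.50)(0.119)² = 0.02413 kg·m²; I_f = 0.04966 + 0.02413 = 0.07379 kg·m².
ω_f = I_p ω_i / I_f = (0.04966)(4.41) / 0.07379 = 2.968 rad/s.
KE_i = ½(0.04966)(4.410 rad/s)² = 0.4829 J; KE_f = ½(0.07379)(2.968)² = 0.3250 J.

energy lost ≈ 0.158 J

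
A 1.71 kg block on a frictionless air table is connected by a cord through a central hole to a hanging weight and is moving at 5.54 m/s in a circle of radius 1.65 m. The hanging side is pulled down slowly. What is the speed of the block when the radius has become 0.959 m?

The only horizontal force on the mass is along the cord (radial), so it exerts no torque about the hole and angular momentum m v r is conserved.
v₂ = v₁ r₁ / r₂ = (5.54)(1.65) / (0.959) = 9.532 m/s.

v₂ ≈ 9.53 m/s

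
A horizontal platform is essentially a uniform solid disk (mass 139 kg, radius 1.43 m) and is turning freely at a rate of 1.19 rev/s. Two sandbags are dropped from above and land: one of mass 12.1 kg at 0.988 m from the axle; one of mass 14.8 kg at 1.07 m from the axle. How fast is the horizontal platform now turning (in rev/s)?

The added mass arrives with no angular momentum about the axle, and any external torque about the axle is negligible, so the system's angular momentum is conserved.
I_p = ½(139)(1.43)² = 142.1 kg·m².
Added inertia Σmr² = (12.1)(0.988)² + (14.8)(1.07)² = 28.76 kg·m²; I_f = 142.1 + 28.76 = 170.9 kg·m².
ω_f = I_p ω_i / I_f = (142.1)(1.19) / 170.9 = 0.9897 rev/s.

ω_f ≈ 0.990 rev/s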